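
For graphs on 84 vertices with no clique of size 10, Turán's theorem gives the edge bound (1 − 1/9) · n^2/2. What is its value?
Turán density bound = (8/9) · 84^2/2 = 3136

Turán's theorem: ex(n, K_{r+1}) is achieved by the complete r-partite Turán graph T(n, r) with parts as balanced as possible, and is at most (1 − 1/r) · n^2/2. For r = 9, n = 84: the density bound is (8/9) · 7056/2 = 3136. The integer-valued extremum is e(T(84, 9)) = 3135, which is strictly less than the density bound 3136 since 9 ∤ 84 (the parts of T(84, 9) cannot all be equal).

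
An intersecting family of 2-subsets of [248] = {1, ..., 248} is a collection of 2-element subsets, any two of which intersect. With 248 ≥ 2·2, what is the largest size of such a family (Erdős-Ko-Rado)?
max |F| = C(247, 1) = 247

Erdős-Ko-Rado (1961): when n ≥ 2k, max |F| = C(n−1, k−1). The bound is attained by the star {A : i ∈ A} for any fixed i ∈ [n]. Here C(248−1, 2−1) = C(247, 1) = 247.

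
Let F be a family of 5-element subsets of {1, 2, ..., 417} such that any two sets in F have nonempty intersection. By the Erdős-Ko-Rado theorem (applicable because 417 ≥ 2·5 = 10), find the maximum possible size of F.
max |F| = C(416, 4) = 1229930520

Erdős-Ko-Rado (1961): when n ≥ 2k, max |F| = C(n−1, k−1). The bound is attained by the star {A : i ∈ A} for any fixed i ∈ [n]. Here C(417−1, 5−1) = C(416, 4) = 1229930520.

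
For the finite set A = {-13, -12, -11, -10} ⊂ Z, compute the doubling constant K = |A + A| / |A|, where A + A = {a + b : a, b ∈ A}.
K = |A + A| / |A| = 7/4

Enumerate A + A = {a + b : a, b ∈ A}. With |A| = 4, there are |A|^2 = 16 ordered sum pairs; collecting distinct values, A + A = {-26, -25, -24, -23, -22, -21, -20}, so |A + A| = 7. Thus K = 7/4. Here |A + A| = 2|A| − 1 = 7, the minimum possible — so K = 7/4 is minimal, which holds iff A is an arithmetic progression.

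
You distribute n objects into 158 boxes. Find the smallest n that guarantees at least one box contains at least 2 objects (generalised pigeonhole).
n = (2 − 1)·158 + 1 = 159

By the generalised pigeonhole principle, to guarantee some box contains ≥ r objects we need more than (r − 1) · k objects total. Threshold: n = (r − 1) · k + 1. With r = 2 and k = 158: n = 1 · 158 + 1 = 158 + 1 = 159. For n = 158 = 1 · 158, we can put exactly 1 objects in every box, avoiding 2 in any single one — so 159 is tight.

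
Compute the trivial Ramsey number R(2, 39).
R(2, 39) = 39

R(2, k) = k for all k ≥ 2: in a 2-colouring of K_k, either some edge is red (a red K_2) or all edges are blue (a blue K_k). And K_{38} coloured all-blue has no blue K_39, so R(2, 39) > 38. Hence R(2, 39) = 39.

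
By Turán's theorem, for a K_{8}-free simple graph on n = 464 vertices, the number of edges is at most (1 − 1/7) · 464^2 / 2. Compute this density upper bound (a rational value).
Turán density bound = (6/7) · 464^2/2 = 645888/7 ≈ 92269.7143

Turán's theorem: ex(n, K_{r+1}) is achieved by the complete r-partite Turán graph T(n, r) with parts as balanced as possible, and is at most (1 − 1/r) · n^2/2. For r = 7, n = 464: the density bound is (6/7) · 215296/2 = 645888/7 ≈ 92269.7143. The integer-valued extremum is e(T(464, 7)) = 92269, which is strictly less than the density bound 645888/7 since 7 ∤ 464 (the parts of T(464, 7) cannot all be equal).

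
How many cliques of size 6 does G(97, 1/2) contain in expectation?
E[# K_6] = C(97, 6) · (1/2)^C(6, 2) = 988172368 / 2^15 = 61760773/2048 ≈ 30156.627441

For each 6-subset S of vertices (there are C(97, 6) = 988172368 such S), let X_S = 1 if S induces a K_6 (all C(6, 2) = 15 edges present). Then P(X_S = 1) = (1/2)^15 = 1/32768. By linearity of expectation, E[# K_6] = C(97, 6) · (1/2)^15 = 988172368 / 32768 = 61760773/2048 ≈ 30156.627441.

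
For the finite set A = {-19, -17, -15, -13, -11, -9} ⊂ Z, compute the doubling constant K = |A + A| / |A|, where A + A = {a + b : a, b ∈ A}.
K = |A + A| / |A| = 11/6

Enumerate A + A = {a + b : a, b ∈ A}. With |A| = 6, there are |A|^2 = 36 ordered sum pairs; collecting distinct values, A + A = {-38, -36, -34, -32, -30, -28, -26, -24, -22, -20, -18}, so |A + A| = 11. Thus K = 11/6. Here |A + A| = 2|A| − 1 = 11, the minimum possible — so K = 11/6 is minimal, which holds iff A is an arithmetic progression.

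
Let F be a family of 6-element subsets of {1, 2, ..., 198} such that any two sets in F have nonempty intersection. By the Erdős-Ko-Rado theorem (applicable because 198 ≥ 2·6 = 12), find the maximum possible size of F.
max |F| = C(197, 5) = 2349279569

The Erdős-Ko-Rado theorem states: for n ≥ 2k, an intersecting family of k-subsets of an n-element set has size at most C(n − 1, k − 1), with equality for 'star' families {A ⊆ [n] : |A| = k, i ∈ A} (fix an element i). For n = 198, k = 6: C(197, 5) = 2349279569.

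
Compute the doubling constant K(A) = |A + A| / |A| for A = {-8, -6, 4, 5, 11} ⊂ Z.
K = |A + A| / |A| = 15/5 = 3

Enumerate A + A = {a + b : a, b ∈ A}. With |A| = 5, there are |A|^2 = 25 ordered sum pairs; collecting distinct values, A + A = {-16, -14, -12, -4, -3, -2, -1, 3, 5, 8, 9, 10, 15, 16, 22}, so |A + A| = 15. Thus K = 15/5 = 3. For comparison, the minimum possible |A + A| over all 5-element sets is 2·5 − 1 = 9 (so min K = 9/5), attained only by arithmetic progressions.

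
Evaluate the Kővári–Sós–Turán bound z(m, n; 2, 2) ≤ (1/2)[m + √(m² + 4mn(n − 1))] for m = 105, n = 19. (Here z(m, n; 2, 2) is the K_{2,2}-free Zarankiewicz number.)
z(105, 19; 2, 2) ≤ (1/2)[105 + √(105² + 4·105·19·18)] = (1/2)[105 + √154665] = 249.1374

Kővári–Sós–Turán: let r_1, ..., r_105 be the row sums and z = Σ r_i the total number of 1s. Each pair of columns can share at most one row with both entries 1 (else a 2×2 all-ones block appears), so Σ_i C(r_i, 2) ≤ C(19, 2) = 171. By convexity Σ_i C(r_i, 2) ≥ 105·C(z/105, 2) = z(z − 105)/(2·105), giving z² − 105z − 105·19·18 ≤ 0 and hence z ≤ (1/2)[105 + √(11025 + 4·35910)] = (1/2)[105 + √154665] ≈ (1/2)(105 + 393.2747) = 249.1374.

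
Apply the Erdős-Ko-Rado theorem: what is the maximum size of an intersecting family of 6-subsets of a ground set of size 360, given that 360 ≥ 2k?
max |F| = C(359, 5) = 48321765821

The Erdős-Ko-Rado theorem states: for n ≥ 2k, an intersecting family of k-subsets of an n-element set has size at most C(n − 1, k − 1), with equality for 'star' families {A ⊆ [n] : |A| = k, i ∈ A} (fix an element i). For n = 360, k = 6: C(359, 5) = 48321765821.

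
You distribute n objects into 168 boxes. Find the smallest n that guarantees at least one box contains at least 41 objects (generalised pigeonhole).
n = (41 − 1)·168 + 1 = 6721

By the generalised pigeonhole principle, to guarantee some box contains ≥ r objects we need more than (r − 1) · k objects total. Threshold: n = (r − 1) · k + 1. With r = 41 and k = 168: n = 40 · 168 + 1 = 6720 + 1 = 6721. For n = 6720 = 40 · 168, we can put exactly 40 objects in every box, avoiding 41 in any single one — so 6721 is tight.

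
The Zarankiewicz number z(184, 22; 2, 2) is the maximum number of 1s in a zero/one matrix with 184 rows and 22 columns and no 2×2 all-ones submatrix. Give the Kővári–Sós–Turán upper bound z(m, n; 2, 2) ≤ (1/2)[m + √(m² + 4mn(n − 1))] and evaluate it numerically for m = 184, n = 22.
z(184, 22; 2, 2) ≤ (1/2)[184 + √(184² + 4·184·22·21)] = (1/2)[184 + √373888] = 397.7319

Kővári–Sós–Turán: let r_1, ..., r_184 be the row sums and z = Σ r_i the total number of 1s. Each pair of columns can share at most one row with both entries 1 (else a 2×2 all-ones block appears), so Σ_i C(r_i, 2) ≤ C(22, 2) = 231. By convexity Σ_i C(r_i, 2) ≥ 184·C(z/184, 2) = z(z − 184)/(2·184), giving z² − 184z − 184·22·21 ≤ 0 and hence z ≤ (1/2)[184 + √(33856 + 4·85008)] = (1/2)[184 + √373888] ≈ (1/2)(184 + 611.4638) = 397.7319.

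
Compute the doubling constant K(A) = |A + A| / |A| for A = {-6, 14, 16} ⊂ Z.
K = |A + A| / |A| = 6/3 = 2

Enumerate A + A = {a + b : a, b ∈ A}. With |A| = 3, there are |A|^2 = 9 ordered sum pairs; collecting distinct values, A + A = {-12, 8, 10, 28, 30, 32}, so |A + A| = 6. Thus K = 6/3 = 2. For comparison, the minimum possible |A + A| over all 3-element sets is 2·3 − 1 = 5 (so min K = 5/3), attained only by arithmetic progressions.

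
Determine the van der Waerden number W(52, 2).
W(52, 2) = 52 + 1 = 53

A 2-term AP is any pair of integers, so a monochromatic 2-AP exists iff some colour is used at least twice. With 52 colours, the colouring i ↦ i on {1, ..., 52} uses each colour once, avoiding any monochromatic pair, so W(52, 2) > 52. For {1, ..., 53}, pigeonhole forces two integers of the same colour, which form a monochromatic 2-AP. Hence W(52, 2) = 53.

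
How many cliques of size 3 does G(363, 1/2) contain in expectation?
E[# K_3] = C(363, 3) · (1/2)^C(3, 2) = 7906261 / 2^3 = 988282.625

For each 3-subset S of vertices (there are C(363, 3) = 7906261 such S), let X_S = 1 if S induces a K_3 (all C(3, 2) = 3 edges present). Then P(X_S = 1) = (1/2)^3 = 1/8. By linearity of expectation, E[# K_3] = C(363, 3) · (1/2)^3 = 7906261 / 8 = 988282.625.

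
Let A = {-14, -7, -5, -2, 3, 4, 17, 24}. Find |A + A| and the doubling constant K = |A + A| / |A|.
K = |A + A| / |A| = 33/8

Enumerate A + A = {a + b : a, b ∈ A}. With |A| = 8, there are |A|^2 = 64 ordered sum pairs; collecting distinct values, A + A = {-28, -21, -19, -16, -14, -12, -11, -10, -9, -7, -4, -3, -2, -1, 1, 2, 3, 6, 7, 8, 10, 12, 15, 17, 19, 20, 21, 22, 27, 28, 34, 41, 48}, so |A + A| = 33. Thus K = 33/8. For comparison, the minimum possible |A + A| over all 8-element sets is 2·8 − 1 = 15 (so min K = 15/8), attained only by arithmetic progressions.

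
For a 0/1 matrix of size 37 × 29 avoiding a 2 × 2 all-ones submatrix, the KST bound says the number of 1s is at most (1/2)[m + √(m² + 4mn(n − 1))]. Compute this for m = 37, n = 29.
z(37, 29; 2, 2) ≤ (1/2)[37 + √(37² + 4·37·29·28)] = (1/2)[37 + √121545] = 192.8165

Kővári–Sós–Turán: let r_1, ..., r_37 be the row sums and z = Σ r_i the total number of 1s. Each pair of columns can share at most one row with both entries 1 (else a 2×2 all-ones block appears), so Σ_i C(r_i, 2) ≤ C(29, 2) = 406. By convexity Σ_i C(r_i, 2) ≥ 37·C(z/37, 2) = z(z − 37)/(2·37), giving z² − 37z − 37·29·28 ≤ 0 and hence z ≤ (1/2)[37 + √(1369 + 4·30044)] = (1/2)[37 + √121545] ≈ (1/2)(37 + 348.633) = 192.8165.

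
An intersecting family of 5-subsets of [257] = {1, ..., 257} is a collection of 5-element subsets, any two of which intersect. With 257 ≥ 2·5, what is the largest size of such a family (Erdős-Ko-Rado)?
max |F| = C(256, 4) = 174792640

The Erdős-Ko-Rado theorem states: for n ≥ 2k, an intersecting family of k-subsets of an n-element set has size at most C(n − 1, k − 1), with equality for 'star' families {A ⊆ [n] : |A| = k, i ∈ A} (fix an element i). For n = 257, k = 5: C(256, 4) = 174792640.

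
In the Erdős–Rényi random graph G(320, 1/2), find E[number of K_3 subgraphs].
E[# K_3] = C(320, 3) · (1/2)^C(3, 2) = 5410240 / 2^3 = 676280

For each 3-subset S of vertices (there are C(320, 3) = 5410240 such S), let X_S = 1 if S induces a K_3 (all C(3, 2) = 3 edges present). Then P(X_S = 1) = (1/2)^3 = 1/8. By linearity of expectation, E[# K_3] = C(320, 3) · (1/2)^3 = 5410240 / 8 = 676280.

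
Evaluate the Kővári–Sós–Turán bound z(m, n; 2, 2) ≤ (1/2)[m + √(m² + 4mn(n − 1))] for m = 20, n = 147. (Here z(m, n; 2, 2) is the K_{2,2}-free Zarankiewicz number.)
z(20, 147; 2, 2) ≤ (1/2)[20 + √(20² + 4·20·147·146)] = (1/2)[20 + √1717360] = 665.2404

Kővári–Sós–Turán: let r_1, ..., r_20 be the row sums and z = Σ r_i the total number of 1s. Each pair of columns can share at most one row with both entries 1 (else a 2×2 all-ones block appears), so Σ_i C(r_i, 2) ≤ C(147, 2) = 10731. By convexity Σ_i C(r_i, 2) ≥ 20·C(z/20, 2) = z(z − 20)/(2·20), giving z² − 20z − 20·147·146 ≤ 0 and hence z ≤ (1/2)[20 + √(400 + 4·429240)] = (1/2)[20 + √1717360] ≈ (1/2)(20 + 1310.4808) = 665.2404.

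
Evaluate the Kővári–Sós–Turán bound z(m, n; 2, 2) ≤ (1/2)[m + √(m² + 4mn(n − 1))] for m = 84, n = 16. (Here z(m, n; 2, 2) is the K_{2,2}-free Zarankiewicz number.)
z(84, 16; 2, 2) ≤ (1/2)[84 + √(84² + 4·84·16·15)] = (1/2)[84 + √87696] = 190.0676

Kővári–Sós–Turán: let r_1, ..., r_84 be the row sums and z = Σ r_i the total number of 1s. Each pair of columns can share at most one row with both entries 1 (else a 2×2 all-ones block appears), so Σ_i C(r_i, 2) ≤ C(16, 2) = 120. By convexity Σ_i C(r_i, 2) ≥ 84·C(z/84, 2) = z(z − 84)/(2·84), giving z² − 84z − 84·16·15 ≤ 0 and hence z ≤ (1/2)[84 + √(7056 + 4·20160)] = (1/2)[84 + √87696] ≈ (1/2)(84 + 296.1351) = 190.0676.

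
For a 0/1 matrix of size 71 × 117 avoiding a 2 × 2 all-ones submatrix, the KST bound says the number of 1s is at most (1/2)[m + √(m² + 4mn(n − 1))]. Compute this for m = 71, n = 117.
z(71, 117; 2, 2) ≤ (1/2)[71 + √(71² + 4·71·117·116)] = (1/2)[71 + √3859489] = 1017.7791

Kővári–Sós–Turán: let r_1, ..., r_71 be the row sums and z = Σ r_i the total number of 1s. Each pair of columns can share at most one row with both entries 1 (else a 2×2 all-ones block appears), so Σ_i C(r_i, 2) ≤ C(117, 2) = 6786. By convexity Σ_i C(r_i, 2) ≥ 71·C(z/71, 2) = z(z − 71)/(2·71), giving z² − 71z − 71·117·116 ≤ 0 and hence z ≤ (1/2)[71 + √(5041 + 4·963612)] = (1/2)[71 + √3859489] ≈ (1/2)(71 + 1964.5582) = 1017.7791.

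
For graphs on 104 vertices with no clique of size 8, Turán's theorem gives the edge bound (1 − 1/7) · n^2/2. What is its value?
Turán density bound = (6/7) · 104^2/2 = 32448/7 ≈ 4635.4286

Turán's theorem: ex(n, K_{r+1}) is achieved by the complete r-partite Turán graph T(n, r) with parts as balanced as possible, and is at most (1 − 1/r) · n^2/2. For r = 7, n = 104: the density bound is (6/7) · 10816/2 = 32448/7 ≈ 4635.4286. The integer-valued extremum is e(T(104, 7)) = 4635, which is strictly less than the density bound 32448/7 since 7 ∤ 104 (the parts of T(104, 7) cannot all be equal).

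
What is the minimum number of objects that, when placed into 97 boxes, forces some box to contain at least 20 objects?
n = (20 − 1)·97 + 1 = 1844

By the generalised pigeonhole principle, to guarantee some box contains ≥ r objects we need more than (r − 1) · k objects total. Threshold: n = (r − 1) · k + 1. With r = 20 and k = 97: n = 19 · 97 + 1 = 1843 + 1 = 1844. For n = 1843 = 19 · 97, we can put exactly 19 objects in every box, avoiding 20 in any single one — so 1844 is tight.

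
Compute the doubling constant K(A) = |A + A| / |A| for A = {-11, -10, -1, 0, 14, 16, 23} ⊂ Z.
K = |A + A| / |A| = 26/7

Enumerate A + A = {a + b : a, b ∈ A}. With |A| = 7, there are |A|^2 = 49 ordered sum pairs; collecting distinct values, A + A = {-22, -21, -20, -12, -11, -10, -2, -1, 0, 3, 4, 5, 6, 12, 13, 14, 15, 16, 22, 23, 28, 30, 32, 37, 39, 46}, so |A + A| = 26. Thus K = 26/7. For comparison, the minimum possible |A + A| over all 7-element sets is 2·7 − 1 = 13 (so min K = 13/7), attained only by arithmetic progressions.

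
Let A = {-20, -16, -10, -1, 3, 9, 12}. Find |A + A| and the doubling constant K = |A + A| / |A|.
K = |A + A| / |A| = 24/7

Enumerate A + A = {a + b : a, b ∈ A}. With |A| = 7, there are |A|^2 = 49 ordered sum pairs; collecting distinct values, A + A = {-40, -36, -32, -30, -26, -21, -20, -17, -13, -11, -8, -7, -4, -2, -1, 2, 6, 8, 11, 12, 15, 18, 21, 24}, so |A + A| = 24. Thus K = 24/7. For comparison, the minimum possible |A + A| over all 7-element sets is 2·7 − 1 = 13 (so min K = 13/7), attained only by arithmetic progressions.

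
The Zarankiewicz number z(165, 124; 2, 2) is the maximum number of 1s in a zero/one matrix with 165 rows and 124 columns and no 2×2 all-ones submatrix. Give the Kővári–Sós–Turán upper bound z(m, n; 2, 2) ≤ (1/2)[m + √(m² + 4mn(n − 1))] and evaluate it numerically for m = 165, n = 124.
z(165, 124; 2, 2) ≤ (1/2)[165 + √(165² + 4·165·124·123)] = (1/2)[165 + √10093545] = 1671.017

Kővári–Sós–Turán: let r_1, ..., r_165 be the row sums and z = Σ r_i the total number of 1s. Each pair of columns can share at most one row with both entries 1 (else a 2×2 all-ones block appears), so Σ_i C(r_i, 2) ≤ C(124, 2) = 7626. By convexity Σ_i C(r_i, 2) ≥ 165·C(z/165, 2) = z(z − 165)/(2·165), giving z² − 165z − 165·124·123 ≤ 0 and hence z ≤ (1/2)[165 + √(27225 + 4·2516580)] = (1/2)[165 + √10093545] ≈ (1/2)(165 + 3177.034) = 1671.017.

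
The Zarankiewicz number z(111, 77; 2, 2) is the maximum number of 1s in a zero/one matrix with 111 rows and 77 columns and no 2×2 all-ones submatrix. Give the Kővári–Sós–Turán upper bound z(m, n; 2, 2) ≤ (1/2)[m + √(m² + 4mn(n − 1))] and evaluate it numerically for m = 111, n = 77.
z(111, 77; 2, 2) ≤ (1/2)[111 + √(111² + 4·111·77·76)] = (1/2)[111 + √2610609] = 863.369

Kővári–Sós–Turán: let r_1, ..., r_111 be the row sums and z = Σ r_i the total number of 1s. Each pair of columns can share at most one row with both entries 1 (else a 2×2 all-ones block appears), so Σ_i C(r_i, 2) ≤ C(77, 2) = 2926. By convexity Σ_i C(r_i, 2) ≥ 111·C(z/111, 2) = z(z − 111)/(2·111), giving z² − 111z − 111·77·76 ≤ 0 and hence z ≤ (1/2)[111 + √(12321 + 4·649572)] = (1/2)[111 + √2610609] ≈ (1/2)(111 + 1615.7379) = 863.369.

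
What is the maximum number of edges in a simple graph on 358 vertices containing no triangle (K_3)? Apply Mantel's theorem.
ex(358, K_3) = ⌊358^2/4⌋ = 32041

Mantel (1907): a triangle-free graph on n vertices has at most ⌊n^2/4⌋ edges, with equality for the complete bipartite graph K_{⌊n/2⌋, ⌈n/2⌉}. For n = 358: ⌊358^2/4⌋ = ⌊128164/4⌋ = 32041. The extremal graph is K_{179, 179}, which has 179·179 = 32041 edges.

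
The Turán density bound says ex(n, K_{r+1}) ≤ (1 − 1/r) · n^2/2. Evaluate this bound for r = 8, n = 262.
Turán density bound = (7/8) · 262^2/2 = 120127/4 ≈ 30031.75

Turán's theorem: ex(n, K_{r+1}) is achieved by the complete r-partite Turán graph T(n, r) with parts as balanced as possible, and is at most (1 − 1/r) · n^2/2. For r = 8, n = 262: the density bound is (7/8) · 68644/2 = 120127/4 ≈ 30031.75. The integer-valued extremum is e(T(262, 8)) = 30031, which is strictly less than the density bound 120127/4 since 8 ∤ 262 (the parts of T(262, 8) cannot all be equal).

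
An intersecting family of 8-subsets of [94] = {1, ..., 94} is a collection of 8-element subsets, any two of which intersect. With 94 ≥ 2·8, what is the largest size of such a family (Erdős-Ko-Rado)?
max |F| = C(93, 7) = 9473622444

Erdős-Ko-Rado (1961): when n ≥ 2k, max |F| = C(n−1, k−1). The bound is attained by the star {A : i ∈ A} for any fixed i ∈ [n]. Here C(94−1, 8−1) = C(93, 7) = 9473622444.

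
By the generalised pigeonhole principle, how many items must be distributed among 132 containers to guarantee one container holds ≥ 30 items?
n = (30 − 1)·132 + 1 = 3829

By the generalised pigeonhole principle, to guarantee some box contains ≥ r objects we need more than (r − 1) · k objects total. Threshold: n = (r − 1) · k + 1. With r = 30 and k = 132: n = 29 · 132 + 1 = 3828 + 1 = 3829. For n = 3828 = 29 · 132, we can put exactly 29 objects in every box, avoiding 30 in any single one — so 3829 is tight.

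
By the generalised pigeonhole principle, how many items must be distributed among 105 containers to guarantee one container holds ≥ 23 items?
n = (23 − 1)·105 + 1 = 2311

By the generalised pigeonhole principle, to guarantee some box contains ≥ r objects we need more than (r − 1) · k objects total. Threshold: n = (r − 1) · k + 1. With r = 23 and k = 105: n = 22 · 105 + 1 = 2310 + 1 = 2311. For n = 2310 = 22 · 105, we can put exactly 22 objects in every box, avoiding 23 in any single one — so 2311 is tight.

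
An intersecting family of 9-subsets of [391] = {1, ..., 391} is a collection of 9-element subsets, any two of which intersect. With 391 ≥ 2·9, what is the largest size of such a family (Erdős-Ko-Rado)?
max |F| = C(390, 8) = 12348505742704560

Erdős-Ko-Rado (1961): when n ≥ 2k, max |F| = C(n−1, k−1). The bound is attained by the star {A : i ∈ A} for any fixed i ∈ [n]. Here C(391−1, 9−1) = C(390, 8) = 12348505742704560.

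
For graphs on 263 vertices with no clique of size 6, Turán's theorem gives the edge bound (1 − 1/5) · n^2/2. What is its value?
Turán density bound = (4/5) · 263^2/2 = 138338/5 ≈ 27667.6

Turán's theorem: ex(n, K_{r+1}) is achieved by the complete r-partite Turán graph T(n, r) with parts as balanced as possible, and is at most (1 − 1/r) · n^2/2. For r = 5, n = 263: the density bound is (4/5) · 69169/2 = 138338/5 ≈ 27667.6. The integer-valued extremum is e(T(263, 5)) = 27667, which is strictly less than the density bound 138338/5 since 5 ∤ 263 (the parts of T(263, 5) cannot all be equal).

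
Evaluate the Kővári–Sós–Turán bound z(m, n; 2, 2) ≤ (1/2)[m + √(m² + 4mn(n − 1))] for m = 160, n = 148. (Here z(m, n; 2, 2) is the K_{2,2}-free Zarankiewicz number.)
z(160, 148; 2, 2) ≤ (1/2)[160 + √(160² + 4·160·148·147)] = (1/2)[160 + √13949440] = 1947.4475

Kővári–Sós–Turán: let r_1, ..., r_160 be the row sums and z = Σ r_i the total number of 1s. Each pair of columns can share at most one row with both entries 1 (else a 2×2 all-ones block appears), so Σ_i C(r_i, 2) ≤ C(148, 2) = 10878. By convexity Σ_i C(r_i, 2) ≥ 160·C(z/160, 2) = z(z − 160)/(2·160), giving z² − 160z − 160·148·147 ≤ 0 and hence z ≤ (1/2)[160 + √(25600 + 4·3480960)] = (1/2)[160 + √13949440] ≈ (1/2)(160 + 3734.8949) = 1947.4475.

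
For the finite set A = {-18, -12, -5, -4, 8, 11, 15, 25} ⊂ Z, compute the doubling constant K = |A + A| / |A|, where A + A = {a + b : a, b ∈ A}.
K = |A + A| / |A| = 33/8

Enumerate A + A = {a + b : a, b ∈ A}. With |A| = 8, there are |A|^2 = 64 ordered sum pairs; collecting distinct values, A + A = {-36, -30, -24, -23, -22, -17, -16, -10, -9, -8, -7, -4, -3, -1, 3, 4, 6, 7, 10, 11, 13, 16, 19, 20, 21, 22, 23, 26, 30, 33, 36, 40, 50}, so |A + A| = 33. Thus K = 33/8. For comparison, the minimum possible |A + A| over all 8-element sets is 2·8 − 1 = 15 (so min K = 15/8), attained only by arithmetic progressions.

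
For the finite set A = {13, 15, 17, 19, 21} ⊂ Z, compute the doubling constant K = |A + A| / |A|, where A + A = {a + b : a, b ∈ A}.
K = |A + A| / |A| = 9/5

Enumerate A + A = {a + b : a, b ∈ A}. With |A| = 5, there are |A|^2 = 25 ordered sum pairs; collecting distinct values, A + A = {26, 28, 30, 32, 34, 36, 38, 40, 42}, so |A + A| = 9. Thus K = 9/5. Here |A + A| = 2|A| − 1 = 9, the minimum possible — so K = 9/5 is minimal, which holds iff A is an arithmetic progression.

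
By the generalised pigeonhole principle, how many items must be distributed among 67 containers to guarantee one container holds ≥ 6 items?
n = (6 − 1)·67 + 1 = 336

By the generalised pigeonhole principle, to guarantee some box contains ≥ r objects we need more than (r − 1) · k objects total. Threshold: n = (r − 1) · k + 1. With r = 6 and k = 67: n = 5 · 67 + 1 = 335 + 1 = 336. For n = 335 = 5 · 67, we can put exactly 5 objects in every box, avoiding 6 in any single one — so 336 is tight.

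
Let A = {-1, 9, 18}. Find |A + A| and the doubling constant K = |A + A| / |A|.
K = |A + A| / |A| = 6/3 = 2

Enumerate A + A = {a + b : a, b ∈ A}. With |A| = 3, there are |A|^2 = 9 ordered sum pairs; collecting distinct values, A + A = {-2, 8, 17, 18, 27, 36}, so |A + A| = 6. Thus K = 6/3 = 2. For comparison, the minimum possible |A + A| over all 3-element sets is 2·3 − 1 = 5 (so min K = 5/3), attained only by arithmetic progressions.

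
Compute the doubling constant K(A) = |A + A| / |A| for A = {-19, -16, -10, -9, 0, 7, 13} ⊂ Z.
K = |A + A| / |A| = 25/7

Enumerate A + A = {a + b : a, b ∈ A}. With |A| = 7, there are |A|^2 = 49 ordered sum pairs; collecting distinct values, A + A = {-38, -35, -32, -29, -28, -26, -25, -20, -19, -18, -16, -12, -10, -9, -6, -3, -2, 0, 3, 4, 7, 13, 14, 20, 26}, so |A + A| = 25. Thus K = 25/7. For comparison, the minimum possible |A + A| over all 7-element sets is 2·7 − 1 = 13 (so min K = 13/7), attained only by arithmetic progressions.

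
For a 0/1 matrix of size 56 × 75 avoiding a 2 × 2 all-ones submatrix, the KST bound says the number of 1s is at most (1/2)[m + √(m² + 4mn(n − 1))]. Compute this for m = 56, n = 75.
z(56, 75; 2, 2) ≤ (1/2)[56 + √(56² + 4·56·75·74)] = (1/2)[56 + √1246336] = 586.1971

Kővári–Sós–Turán: let r_1, ..., r_56 be the row sums and z = Σ r_i the total number of 1s. Each pair of columns can share at most one row with both entries 1 (else a 2×2 all-ones block appears), so Σ_i C(r_i, 2) ≤ C(75, 2) = 2775. By convexity Σ_i C(r_i, 2) ≥ 56·C(z/56, 2) = z(z − 56)/(2·56), giving z² − 56z − 56·75·74 ≤ 0 and hence z ≤ (1/2)[56 + √(3136 + 4·310800)] = (1/2)[56 + √1246336] ≈ (1/2)(56 + 1116.3942) = 586.1971.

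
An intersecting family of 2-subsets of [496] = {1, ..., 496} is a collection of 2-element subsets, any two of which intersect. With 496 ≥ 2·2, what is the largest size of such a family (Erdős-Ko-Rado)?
max |F| = C(495, 1) = 495

Erdős-Ko-Rado (1961): when n ≥ 2k, max |F| = C(n−1, k−1). The bound is attained by the star {A : i ∈ A} for any fixed i ∈ [n]. Here C(496−1, 2−1) = C(495, 1) = 495.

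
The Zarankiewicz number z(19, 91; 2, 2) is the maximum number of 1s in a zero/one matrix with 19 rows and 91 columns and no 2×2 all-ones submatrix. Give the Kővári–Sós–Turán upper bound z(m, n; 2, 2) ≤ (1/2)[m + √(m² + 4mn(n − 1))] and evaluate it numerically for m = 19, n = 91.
z(19, 91; 2, 2) ≤ (1/2)[19 + √(19² + 4·19·91·90)] = (1/2)[19 + √622801] = 404.0887

Kővári–Sós–Turán: let r_1, ..., r_19 be the row sums and z = Σ r_i the total number of 1s. Each pair of columns can share at most one row with both entries 1 (else a 2×2 all-ones block appears), so Σ_i C(r_i, 2) ≤ C(91, 2) = 4095. By convexity Σ_i C(r_i, 2) ≥ 19·C(z/19, 2) = z(z − 19)/(2·19), giving z² − 19z − 19·91·90 ≤ 0 and hence z ≤ (1/2)[19 + √(361 + 4·155610)] = (1/2)[19 + √622801] ≈ (1/2)(19 + 789.1774) = 404.0887.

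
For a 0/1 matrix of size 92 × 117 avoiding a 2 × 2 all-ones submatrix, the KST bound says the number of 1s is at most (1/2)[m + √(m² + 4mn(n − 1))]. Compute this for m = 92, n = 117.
z(92, 117; 2, 2) ≤ (1/2)[92 + √(92² + 4·92·117·116)] = (1/2)[92 + √5002960] = 1164.3649

Kővári–Sós–Turán: let r_1, ..., r_92 be the row sums and z = Σ r_i the total number of 1s. Each pair of columns can share at most one row with both entries 1 (else a 2×2 all-ones block appears), so Σ_i C(r_i, 2) ≤ C(117, 2) = 6786. By convexity Σ_i C(r_i, 2) ≥ 92·C(z/92, 2) = z(z − 92)/(2·92), giving z² − 92z − 92·117·116 ≤ 0 and hence z ≤ (1/2)[92 + √(8464 + 4·1248624)] = (1/2)[92 + √5002960] ≈ (1/2)(92 + 2236.7298) = 1164.3649.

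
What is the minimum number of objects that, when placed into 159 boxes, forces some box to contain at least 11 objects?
n = (11 − 1)·159 + 1 = 1591

By the generalised pigeonhole principle, to guarantee some box contains ≥ r objects we need more than (r − 1) · k objects total. Threshold: n = (r − 1) · k + 1. With r = 11 and k = 159: n = 10 · 159 + 1 = 1590 + 1 = 1591. For n = 1590 = 10 · 159, we can put exactly 10 objects in every box, avoiding 11 in any single one — so 1591 is tight.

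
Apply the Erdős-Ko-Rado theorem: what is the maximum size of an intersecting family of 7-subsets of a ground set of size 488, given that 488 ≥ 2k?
max |F| = C(487, 6) = 17964453222639

The Erdős-Ko-Rado theorem states: for n ≥ 2k, an intersecting family of k-subsets of an n-element set has size at most C(n − 1, k − 1), with equality for 'star' families {A ⊆ [n] : |A| = k, i ∈ A} (fix an element i). For n = 488, k = 7: C(487, 6) = 17964453222639.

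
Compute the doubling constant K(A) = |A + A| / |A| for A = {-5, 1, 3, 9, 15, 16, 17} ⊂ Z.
K = |A + A| / |A| = 22/7

Enumerate A + A = {a + b : a, b ∈ A}. With |A| = 7, there are |A|^2 = 49 ordered sum pairs; collecting distinct values, A + A = {-10, -4, -2, 2, 4, 6, 10, 11, 12, 16, 17, 18, 19, 20, 24, 25, 26, 30, 31, 32, 33, 34}, so |A + A| = 22. Thus K = 22/7. For comparison, the minimum possible |A + A| over all 7-element sets is 2·7 − 1 = 13 (so min K = 13/7), attained only by arithmetic progressions.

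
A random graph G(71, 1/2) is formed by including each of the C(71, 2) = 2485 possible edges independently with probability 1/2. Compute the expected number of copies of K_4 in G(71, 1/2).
E[# K_4] = C(71, 4) · (1/2)^C(4, 2) = 971635 / 2^6 = 15181.796875

For each 4-subset S of vertices (there are C(71, 4) = 971635 such S), let X_S = 1 if S induces a K_4 (all C(4, 2) = 6 edges present). Then P(X_S = 1) = (1/2)^6 = 1/64. By linearity of expectation, E[# K_4] = C(71, 4) · (1/2)^6 = 971635 / 64 = 15181.796875.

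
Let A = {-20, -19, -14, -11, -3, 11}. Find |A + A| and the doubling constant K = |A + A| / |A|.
K = |A + A| / |A| = 20/6 = 10/3

Enumerate A + A = {a + b : a, b ∈ A}. With |A| = 6, there are |A|^2 = 36 ordered sum pairs; collecting distinct values, A + A = {-40, -39, -38, -34, -33, -31, -30, -28, -25, -23, -22, -17, -14, -9, -8, -6, -3, 0, 8, 22}, so |A + A| = 20. Thus K = 20/6 = 10/3. For comparison, the minimum possible |A + A| over all 6-element sets is 2·6 − 1 = 11 (so min K = 11/6), attained only by arithmetic progressions.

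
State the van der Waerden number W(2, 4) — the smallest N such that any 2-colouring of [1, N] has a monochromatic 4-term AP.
W(2, 4) = 35

This is a classical value, W(2, 4) = 35, established by combining an explicit 2-colouring of {1, ..., 34} with no monochromatic 4-AP (giving the lower bound W(2, 4) > 34) and a finite case analysis / exhaustive computer search showing every 2-colouring of {1, ..., 35} has such an AP.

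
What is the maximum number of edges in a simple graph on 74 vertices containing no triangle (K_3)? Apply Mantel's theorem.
ex(74, K_3) = ⌊74^2/4⌋ = 1369

Mantel (1907): a triangle-free graph on n vertices has at most ⌊n^2/4⌋ edges, with equality for the complete bipartite graph K_{⌊n/2⌋, ⌈n/2⌉}. For n = 74: ⌊74^2/4⌋ = ⌊5476/4⌋ = 1369. The extremal graph is K_{37, 37}, which has 37·37 = 1369 edges.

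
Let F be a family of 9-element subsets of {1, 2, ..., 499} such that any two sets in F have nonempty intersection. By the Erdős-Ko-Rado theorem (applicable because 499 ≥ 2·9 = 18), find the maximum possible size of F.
max |F| = C(498, 8) = 88669150269219234

Erdős-Ko-Rado (1961): when n ≥ 2k, max |F| = C(n−1, k−1). The bound is attained by the star {A : i ∈ A} for any fixed i ∈ [n]. Here C(499−1, 9−1) = C(498, 8) = 88669150269219234.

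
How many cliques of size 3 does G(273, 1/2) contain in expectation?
E[# K_3] = C(273, 3) · (1/2)^C(3, 2) = 3353896 / 2^3 = 419237

For each 3-subset S of vertices (there are C(273, 3) = 3353896 such S), let X_S = 1 if S induces a K_3 (all C(3, 2) = 3 edges present). Then P(X_S = 1) = (1/2)^3 = 1/8. By linearity of expectation, E[# K_3] = C(273, 3) · (1/2)^3 = 3353896 / 8 = 419237.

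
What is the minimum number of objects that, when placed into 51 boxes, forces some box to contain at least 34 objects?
n = (34 − 1)·51 + 1 = 1684

By the generalised pigeonhole principle, to guarantee some box contains ≥ r objects we need more than (r − 1) · k objects total. Threshold: n = (r − 1) · k + 1. With r = 34 and k = 51: n = 33 · 51 + 1 = 1683 + 1 = 1684. For n = 1683 = 33 · 51, we can put exactly 33 objects in every box, avoiding 34 in any single one — so 1684 is tight.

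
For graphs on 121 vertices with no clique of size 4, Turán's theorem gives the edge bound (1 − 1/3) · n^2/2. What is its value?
Turán density bound = (2/3) · 121^2/2 = 14641/3 ≈ 4880.3333

Turán's theorem: ex(n, K_{r+1}) is achieved by the complete r-partite Turán graph T(n, r) with parts as balanced as possible, and is at most (1 − 1/r) · n^2/2. For r = 3, n = 121: the density bound is (2/3) · 14641/2 = 14641/3 ≈ 4880.3333. The integer-valued extremum is e(T(121, 3)) = 4880, which is strictly less than the density bound 14641/3 since 3 ∤ 121 (the parts of T(121, 3) cannot all be equal).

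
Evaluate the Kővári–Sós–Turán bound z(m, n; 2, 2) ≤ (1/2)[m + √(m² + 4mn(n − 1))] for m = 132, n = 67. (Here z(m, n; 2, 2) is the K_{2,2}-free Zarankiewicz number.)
z(132, 67; 2, 2) ≤ (1/2)[132 + √(132² + 4·132·67·66)] = (1/2)[132 + √2352240] = 832.8507

Kővári–Sós–Turán: let r_1, ..., r_132 be the row sums and z = Σ r_i the total number of 1s. Each pair of columns can share at most one row with both entries 1 (else a 2×2 all-ones block appears), so Σ_i C(r_i, 2) ≤ C(67, 2) = 2211. By convexity Σ_i C(r_i, 2) ≥ 132·C(z/132, 2) = z(z − 132)/(2·132), giving z² − 132z − 132·67·66 ≤ 0 and hence z ≤ (1/2)[132 + √(17424 + 4·583704)] = (1/2)[132 + √2352240] ≈ (1/2)(132 + 1533.7014) = 832.8507.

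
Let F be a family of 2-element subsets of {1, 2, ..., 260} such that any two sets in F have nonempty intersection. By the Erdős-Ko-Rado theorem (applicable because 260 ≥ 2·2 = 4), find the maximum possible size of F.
max |F| = C(259, 1) = 259

The Erdős-Ko-Rado theorem states: for n ≥ 2k, an intersecting family of k-subsets of an n-element set has size at most C(n − 1, k − 1), with equality for 'star' families {A ⊆ [n] : |A| = k, i ∈ A} (fix an element i). For n = 260, k = 2: C(259, 1) = 259.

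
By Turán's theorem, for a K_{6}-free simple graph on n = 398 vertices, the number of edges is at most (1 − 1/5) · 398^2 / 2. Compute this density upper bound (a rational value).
Turán density bound = (4/5) · 398^2/2 = 316808/5 ≈ 63361.6

Turán's theorem: ex(n, K_{r+1}) is achieved by the complete r-partite Turán graph T(n, r) with parts as balanced as possible, and is at most (1 − 1/r) · n^2/2. For r = 5, n = 398: the density bound is (4/5) · 158404/2 = 316808/5 ≈ 63361.6. The integer-valued extremum is e(T(398, 5)) = 63361, which is strictly less than the density bound 316808/5 since 5 ∤ 398 (the parts of T(398, 5) cannot all be equal).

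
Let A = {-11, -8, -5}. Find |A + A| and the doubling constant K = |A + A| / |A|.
K = |A + A| / |A| = 5/3

Enumerate A + A = {a + b : a, b ∈ A}. With |A| = 3, there are |A|^2 = 9 ordered sum pairs; collecting distinct values, A + A = {-22, -19, -16, -13, -10}, so |A + A| = 5. Thus K = 5/3. Here |A + A| = 2|A| − 1 = 5, the minimum possible — so K = 5/3 is minimal, which holds iff A is an arithmetic progression.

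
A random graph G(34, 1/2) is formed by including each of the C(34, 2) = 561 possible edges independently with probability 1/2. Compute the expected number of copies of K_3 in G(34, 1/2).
E[# K_3] = C(34, 3) · (1/2)^C(3, 2) = 5984 / 2^3 = 748

For each 3-subset S of vertices (there are C(34, 3) = 5984 such S), let X_S = 1 if S induces a K_3 (all C(3, 2) = 3 edges present). Then P(X_S = 1) = (1/2)^3 = 1/8. By linearity of expectation, E[# K_3] = C(34, 3) · (1/2)^3 = 5984 / 8 = 748.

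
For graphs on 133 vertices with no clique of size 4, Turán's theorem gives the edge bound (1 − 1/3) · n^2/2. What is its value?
Turán density bound = (2/3) · 133^2/2 = 17689/3 ≈ 5896.3333

Turán's theorem: ex(n, K_{r+1}) is achieved by the complete r-partite Turán graph T(n, r) with parts as balanced as possible, and is at most (1 − 1/r) · n^2/2. For r = 3, n = 133: the density bound is (2/3) · 17689/2 = 17689/3 ≈ 5896.3333. The integer-valued extremum is e(T(133, 3)) = 5896, which is strictly less than the density bound 17689/3 since 3 ∤ 133 (the parts of T(133, 3) cannot all be equal).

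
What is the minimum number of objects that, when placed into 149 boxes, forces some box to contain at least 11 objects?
n = (11 − 1)·149 + 1 = 1491

By the generalised pigeonhole principle, to guarantee some box contains ≥ r objects we need more than (r − 1) · k objects total. Threshold: n = (r − 1) · k + 1. With r = 11 and k = 149: n = 10 · 149 + 1 = 1490 + 1 = 1491. For n = 1490 = 10 · 149, we can put exactly 10 objects in every box, avoiding 11 in any single one — so 1491 is tight.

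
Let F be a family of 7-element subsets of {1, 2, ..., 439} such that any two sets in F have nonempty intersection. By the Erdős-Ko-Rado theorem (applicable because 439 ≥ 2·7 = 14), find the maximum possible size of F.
max |F| = C(438, 6) = 9474939010621

The Erdős-Ko-Rado theorem states: for n ≥ 2k, an intersecting family of k-subsets of an n-element set has size at most C(n − 1, k − 1), with equality for 'star' families {A ⊆ [n] : |A| = k, i ∈ A} (fix an element i). For n = 439, k = 7: C(438, 6) = 9474939010621.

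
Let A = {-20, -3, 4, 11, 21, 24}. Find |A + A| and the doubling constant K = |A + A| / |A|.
K = |A + A| / |A| = 19/6

Enumerate A + A = {a + b : a, b ∈ A}. With |A| = 6, there are |A|^2 = 36 ordered sum pairs; collecting distinct values, A + A = {-40, -23, -16, -9, -6, 1, 4, 8, 15, 18, 21, 22, 25, 28, 32, 35, 42, 45, 48}, so |A + A| = 19. Thus K = 19/6. For comparison, the minimum possible |A + A| over all 6-element sets is 2·6 − 1 = 11 (so min K = 11/6), attained only by arithmetic progressions.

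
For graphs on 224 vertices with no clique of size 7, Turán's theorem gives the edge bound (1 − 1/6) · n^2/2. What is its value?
Turán density bound = (5/6) · 224^2/2 = 62720/3 ≈ 20906.6667

Turán's theorem: ex(n, K_{r+1}) is achieved by the complete r-partite Turán graph T(n, r) with parts as balanced as possible, and is at most (1 − 1/r) · n^2/2. For r = 6, n = 224: the density bound is (5/6) · 50176/2 = 62720/3 ≈ 20906.6667. The integer-valued extremum is e(T(224, 6)) = 20906, which is strictly less than the density bound 62720/3 since 6 ∤ 224 (the parts of T(224, 6) cannot all be equal).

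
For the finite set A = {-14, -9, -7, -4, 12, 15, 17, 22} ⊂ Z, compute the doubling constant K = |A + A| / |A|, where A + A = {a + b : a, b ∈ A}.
K = |A + A| / |A| = 29/8

Enumerate A + A = {a + b : a, b ∈ A}. With |A| = 8, there are |A|^2 = 64 ordered sum pairs; collecting distinct values, A + A = {-28, -23, -21, -18, -16, -14, -13, -11, -8, -2, 1, 3, 5, 6, 8, 10, 11, 13, 15, 18, 24, 27, 29, 30, 32, 34, 37, 39, 44}, so |A + A| = 29. Thus K = 29/8. For comparison, the minimum possible |A + A| over all 8-element sets is 2·8 − 1 = 15 (so min K = 15/8), attained only by arithmetic progressions.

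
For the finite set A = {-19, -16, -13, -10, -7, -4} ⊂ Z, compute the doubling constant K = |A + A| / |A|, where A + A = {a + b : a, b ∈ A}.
K = |A + A| / |A| = 11/6

Enumerate A + A = {a + b : a, b ∈ A}. With |A| = 6, there are |A|^2 = 36 ordered sum pairs; collecting distinct values, A + A = {-38, -35, -32, -29, -26, -23, -20, -17, -14, -11, -8}, so |A + A| = 11. Thus K = 11/6. Here |A + A| = 2|A| − 1 = 11, the minimum possible — so K = 11/6 is minimal, which holds iff A is an arithmetic progression.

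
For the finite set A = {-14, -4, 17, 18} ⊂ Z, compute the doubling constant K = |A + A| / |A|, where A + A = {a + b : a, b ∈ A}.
K = |A + A| / |A| = 10/4 = 5/2

Enumerate A + A = {a + b : a, b ∈ A}. With |A| = 4, there are |A|^2 = 16 ordered sum pairs; collecting distinct values, A + A = {-28, -18, -8, 3, 4, 13, 14, 34, 35, 36}, so |A + A| = 10. Thus K = 10/4 = 5/2. For comparison, the minimum possible |A + A| over all 4-element sets is 2·4 − 1 = 7 (so min K = 7/4), attained only by arithmetic progressions.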